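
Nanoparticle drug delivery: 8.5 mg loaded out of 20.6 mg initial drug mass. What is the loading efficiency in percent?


Drug loading efficiency = (drug loaded / drug initial) * 100
DLE = 8.5 / 20.6 * 100
DLE = 0.4126 * 100
DLE = 41.26%

41.26


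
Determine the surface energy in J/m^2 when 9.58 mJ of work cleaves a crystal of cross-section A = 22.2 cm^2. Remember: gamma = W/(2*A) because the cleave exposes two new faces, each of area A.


Convert: A = 22.2 cm^2 = 0.00222 m^2, W = 9.58 mJ = 0.00958 J
Cleaving exposes two faces of area A, so total new surface = 2*A and gamma = W / (2*A)
gamma = 0.00958 / (2 * 0.00222)
gamma = 2.158 J/m^2

2.158


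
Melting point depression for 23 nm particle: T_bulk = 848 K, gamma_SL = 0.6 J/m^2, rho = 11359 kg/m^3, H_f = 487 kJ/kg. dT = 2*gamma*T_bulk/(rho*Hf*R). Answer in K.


Radius R = 23/2 = 11.5 nm = 1.15e-08 m
Convert H_f = 487 kJ/kg = 487000 J/kg
dT = 2 * gamma_SL * T_bulk / (rho * H_f * R)
dT = 2 * 0.6 * 848 / (11359 * 487000 * 1.15e-08)
dT = 16.0 K

16.0


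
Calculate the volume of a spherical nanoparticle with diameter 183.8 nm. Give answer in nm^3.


Radius r = 183.8/2 = 91.9 nm
Volume V = (4/3) * pi * r^3
V = (4/3) * pi * (91.9)^3
V = 3251136.05 nm^3

3251136.05


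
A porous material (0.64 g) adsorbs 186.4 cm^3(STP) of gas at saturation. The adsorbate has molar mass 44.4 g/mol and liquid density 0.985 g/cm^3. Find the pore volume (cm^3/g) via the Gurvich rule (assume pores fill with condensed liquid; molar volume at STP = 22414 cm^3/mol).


Moles adsorbed n = V_ads / 22414 = 186.4 / 22414 = 8.316231e-03 mol
Liquid volume V_liq = n * M / rho_liq = 8.316231e-03 * 44.4 / 0.985 = 0.37486 cm^3
Specific pore volume V_pore = V_liq / m_sample = 0.37486 / 0.64
V_pore = 0.5857 cm^3/g

0.5857


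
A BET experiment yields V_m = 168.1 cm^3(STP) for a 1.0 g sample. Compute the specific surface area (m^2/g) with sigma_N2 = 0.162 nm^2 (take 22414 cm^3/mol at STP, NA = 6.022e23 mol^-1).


Number of moles in monolayer = V_m / 22414 = 168.1 / 22414 = 0.00749978
Number of molecules = moles * NA = 0.00749978 * 6.022e23
SA = molecules * sigma / mass
SA = (168.1 / 22414) * 6.022e23 * 0.162e-18 / 1.0
SA = 731.7 m^2/g

731.7


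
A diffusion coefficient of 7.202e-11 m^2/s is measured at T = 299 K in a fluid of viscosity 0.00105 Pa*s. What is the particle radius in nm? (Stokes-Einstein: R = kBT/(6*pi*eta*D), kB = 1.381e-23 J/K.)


Stokes-Einstein: R = kB*T / (6*pi*eta*D)
R = 1.381e-23 * 299 / (6 * pi * 0.00105 * 7.202e-11)
R = 2.89682e-09 m = 2.9 nm

2.9


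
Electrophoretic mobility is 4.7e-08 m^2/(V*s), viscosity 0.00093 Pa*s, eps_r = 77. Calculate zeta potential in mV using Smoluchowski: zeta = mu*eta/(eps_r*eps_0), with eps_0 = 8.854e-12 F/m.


Smoluchowski equation: zeta = mu * eta / (eps_r * eps_0)
zeta = 4.7e-08 * 0.00093 / (77 * 8.854e-12)
zeta = 0.064114 V = 64.11 mV

64.11


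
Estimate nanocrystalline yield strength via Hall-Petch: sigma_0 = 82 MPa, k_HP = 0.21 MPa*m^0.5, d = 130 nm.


d = 130 nm = 1.3e-07 m
sqrt(d) = 0.0003605551
Hall-Petch contribution = k / sqrt(d) = 0.21 / 0.0003605551 = 582.4 MPa
sigma = sigma_0 + k/sqrt(d) = 82 + 582.4 = 664.4 MPa

664.4


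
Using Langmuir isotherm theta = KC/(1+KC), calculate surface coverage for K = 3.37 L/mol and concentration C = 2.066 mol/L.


Langmuir isotherm: theta = K*C / (1 + K*C)
K*C = 3.37 * 2.066 = 6.96242
theta = 6.96242 / (1 + 6.96242) = 6.96242 / 7.96242
theta = 0.8744

0.8744


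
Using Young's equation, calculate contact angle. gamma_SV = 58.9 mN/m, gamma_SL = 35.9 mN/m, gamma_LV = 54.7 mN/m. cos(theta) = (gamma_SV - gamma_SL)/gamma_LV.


cos(theta) = (gamma_SV - gamma_SL) / gamma_LV
cos(theta) = (58.9 - 35.9) / 54.7
cos(theta) = 0.420475
theta = arccos(0.420475) = 65.14 degrees

65.14


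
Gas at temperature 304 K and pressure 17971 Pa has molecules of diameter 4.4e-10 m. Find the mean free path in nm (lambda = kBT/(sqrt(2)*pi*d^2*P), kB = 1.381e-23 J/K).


Mean free path: lambda = kB*T / (sqrt(2) * pi * d^2 * P)
lambda = 1.381e-23 * 304 / (sqrt(2) * pi * (4.4e-10)^2 * 17971)
lambda = 2.71597e-07 m
lambda = 271.6 nm

271.6


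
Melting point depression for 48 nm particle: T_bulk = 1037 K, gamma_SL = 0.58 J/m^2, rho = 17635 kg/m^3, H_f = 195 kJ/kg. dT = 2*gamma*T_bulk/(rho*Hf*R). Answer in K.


Radius R = 48/2 = 24 nm = 2.4e-08 m
Convert H_f = 195 kJ/kg = 195000 J/kg
dT = 2 * gamma_SL * T_bulk / (rho * H_f * R)
dT = 2 * 0.58 * 1037 / (17635 * 195000 * 2.4e-08)
dT = 14.6 K

14.6


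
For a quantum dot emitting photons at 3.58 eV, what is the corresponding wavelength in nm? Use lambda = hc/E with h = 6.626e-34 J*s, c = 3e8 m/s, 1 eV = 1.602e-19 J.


Convert energy: E = 3.58 eV = 3.58 * 1.602e-19 = 5.73516e-19 J
lambda = h*c / E = 6.626e-34 * 3e8 / 5.73516e-19
lambda = 3.46599e-07 m = 346.6 nm

346.6


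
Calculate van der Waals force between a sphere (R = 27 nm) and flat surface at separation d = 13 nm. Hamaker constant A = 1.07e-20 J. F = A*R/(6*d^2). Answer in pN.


Convert to SI: R = 27 nm = 2.7e-08 m, d = 13 nm = 1.3e-08 m
F = A * R / (6 * d^2)
F = 1.07e-20 * 2.7e-08 / (6 * (1.3e-08)^2)
F = 2.84911e-13 N = 0.285 pN

0.285


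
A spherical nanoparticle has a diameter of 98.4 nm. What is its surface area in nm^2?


Radius r = 98.4/2 = 49.2 nm
Surface area SA = 4 * pi * r^2
SA = 4 * pi * (49.2)^2
SA = 30418.66 nm^2

30418.66


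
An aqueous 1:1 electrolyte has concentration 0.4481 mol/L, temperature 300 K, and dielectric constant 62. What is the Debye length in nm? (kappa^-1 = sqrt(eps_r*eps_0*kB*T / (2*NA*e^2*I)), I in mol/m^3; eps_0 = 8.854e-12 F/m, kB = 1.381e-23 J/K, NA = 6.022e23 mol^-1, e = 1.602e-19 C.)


Ionic strength I = 0.4481 * 1^2 * 1000 = 448.1 mol/m^3
kappa^-1 = sqrt(62 * 8.854e-12 * 1.381e-23 * 300 / (2 * 6.022e23 * (1.602e-19)^2 * 448.1))
kappa^-1 = 0.405 nm

0.405


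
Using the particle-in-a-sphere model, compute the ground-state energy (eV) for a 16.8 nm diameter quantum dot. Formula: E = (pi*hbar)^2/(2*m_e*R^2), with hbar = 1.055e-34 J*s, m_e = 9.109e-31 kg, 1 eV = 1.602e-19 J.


Radius R = 16.8/2 = 8.4 nm = 8.4e-09 m
E = (pi * 1.055e-34)^2 / (2 * 9.109e-31 * (8.4e-09)^2)
E(J) = 8.54566e-22
E = E(J) / 1.602e-19 = 0.0053 eV

0.0053


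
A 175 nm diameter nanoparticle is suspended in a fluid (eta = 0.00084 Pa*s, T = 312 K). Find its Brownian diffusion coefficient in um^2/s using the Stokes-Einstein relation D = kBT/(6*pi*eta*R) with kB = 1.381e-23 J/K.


Radius R = 175/2 = 87.5 nm = 8.75e-08 m
D = kB*T / (6*pi*eta*R)
D = 1.381e-23 * 312 / (6 * pi * 0.00084 * 8.75e-08)
D = 3.11e-12 m^2/s = 3.11 um^2/s

3.11


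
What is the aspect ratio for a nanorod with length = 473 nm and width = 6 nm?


Aspect ratio AR = length / diameter
AR = 473 / 6
AR = 78.83

78.83


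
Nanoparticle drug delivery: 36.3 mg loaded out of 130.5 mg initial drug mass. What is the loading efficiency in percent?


Drug loading efficiency = (drug loaded / drug initial) * 100
DLE = 36.3 / 130.5 * 100
DLE = 0.2782 * 100
DLE = 27.82%

27.82


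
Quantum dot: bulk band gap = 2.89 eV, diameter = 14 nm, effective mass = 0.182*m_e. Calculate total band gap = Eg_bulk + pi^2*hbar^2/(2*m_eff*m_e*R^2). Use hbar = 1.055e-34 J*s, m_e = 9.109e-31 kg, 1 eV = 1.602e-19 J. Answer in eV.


Radius R = 14/2 nm = 7e-09 m
Confinement energy dE = pi^2 * hbar^2 / (2 * m_eff * m_e * R^2)
dE = pi^2 * (1.055e-34)^2 / (2 * 0.182 * 9.109e-31 * (7e-09)^2) J, divided by 1.602e-19 J/eV
dE = 0.0422 eV
Total band gap = E_g(bulk) + dE = 2.89 + 0.0422 = 2.9322 eV

2.9322


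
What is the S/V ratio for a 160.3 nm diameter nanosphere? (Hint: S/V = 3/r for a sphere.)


Radius r = 160.3/2 = 80.15 nm
S/V = 3 / r = 3 / 80.15
S/V = 0.0374 nm^-1

0.0374


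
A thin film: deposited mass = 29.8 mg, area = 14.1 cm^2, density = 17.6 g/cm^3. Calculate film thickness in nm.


Convert: m = 29.8 mg = 2.9800e-05 kg, A = 14.1 cm^2 = 1.4100e-03 m^2, rho = 17.6 g/cm^3 = 17600 kg/m^3
t = m / (A * rho)
t = 2.9800e-05 / (1.4100e-03 * 17600)
t = 1.2008e-06 m = 1200.8 nm

1200.8


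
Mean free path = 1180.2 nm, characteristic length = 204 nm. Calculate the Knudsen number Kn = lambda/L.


Knudsen number Kn = lambda / L
Kn = 1180.2 / 204
Kn = 5.7853

5.7853


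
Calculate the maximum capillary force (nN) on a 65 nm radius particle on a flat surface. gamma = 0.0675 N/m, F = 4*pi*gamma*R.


Convert radius: R = 65 nm = 6.5e-08 m
F = 4 * pi * gamma * R
F = 4 * pi * 0.0675 * 6.5e-08
F = 5.5135e-08 N = 55.135 nN

55.135


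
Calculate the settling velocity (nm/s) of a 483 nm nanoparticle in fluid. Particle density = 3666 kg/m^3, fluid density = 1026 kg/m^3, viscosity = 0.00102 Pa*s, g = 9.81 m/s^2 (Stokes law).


Radius R = 483/2 nm = 2.415e-07 m
Density difference = 3666 - 1026 = 2640 kg/m^3
v = 2 * R^2 * (rho_p - rho_f) * g / (9 * eta)
v = 2 * (2.415e-07)^2 * 2640 * 9.81 / (9 * 0.00102)
v = 3.29075e-07 m/s = 329.0747 nm/s

329.0747


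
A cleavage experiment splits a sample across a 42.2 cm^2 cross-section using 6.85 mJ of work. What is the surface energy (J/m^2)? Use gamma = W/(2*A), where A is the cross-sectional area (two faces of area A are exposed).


Convert: A = 42.2 cm^2 = 0.00422 m^2, W = 6.85 mJ = 0.00685 J
Cleaving exposes two faces of area A, so total new surface = 2*A and gamma = W / (2*A)
gamma = 0.00685 / (2 * 0.00422)
gamma = 0.812 J/m^2

0.812


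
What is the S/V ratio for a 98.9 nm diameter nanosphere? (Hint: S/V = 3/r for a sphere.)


Radius r = 98.9/2 = 49.45 nm
S/V = 3 / r = 3 / 49.45
S/V = 0.0607 nm^-1

0.0607


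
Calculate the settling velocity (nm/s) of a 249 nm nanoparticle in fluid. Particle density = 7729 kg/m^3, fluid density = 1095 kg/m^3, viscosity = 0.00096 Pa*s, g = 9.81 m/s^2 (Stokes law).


Radius R = 249/2 nm = 1.245e-07 m
Density difference = 7729 - 1095 = 6634 kg/m^3
v = 2 * R^2 * (rho_p - rho_f) * g / (9 * eta)
v = 2 * (1.245e-07)^2 * 6634 * 9.81 / (9 * 0.00096)
v = 2.33507e-07 m/s = 233.5067 nm/s

233.5067


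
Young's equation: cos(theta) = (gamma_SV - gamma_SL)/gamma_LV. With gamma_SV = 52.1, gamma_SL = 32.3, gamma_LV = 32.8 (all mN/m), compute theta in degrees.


cos(theta) = (gamma_SV - gamma_SL) / gamma_LV
cos(theta) = (52.1 - 32.3) / 32.8
cos(theta) = 0.603659
theta = arccos(0.603659) = 52.87 degrees

52.87


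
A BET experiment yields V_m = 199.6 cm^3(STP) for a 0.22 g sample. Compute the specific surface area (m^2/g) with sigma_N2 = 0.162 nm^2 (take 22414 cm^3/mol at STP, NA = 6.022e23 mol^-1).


Number of moles in monolayer = V_m / 22414 = 199.6 / 22414 = 0.00890515
Number of molecules = moles * NA = 0.00890515 * 6.022e23
SA = molecules * sigma / mass
SA = (199.6 / 22414) * 6.022e23 * 0.162e-18 / 0.22
SA = 3948.9 m^2/g

3948.9


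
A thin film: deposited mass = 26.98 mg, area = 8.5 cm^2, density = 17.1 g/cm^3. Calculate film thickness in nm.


Convert: m = 26.98 mg = 2.6980e-05 kg, A = 8.5 cm^2 = 8.5000e-04 m^2, rho = 17.1 g/cm^3 = 17100 kg/m^3
t = m / (A * rho)
t = 2.6980e-05 / (8.5000e-04 * 17100)
t = 1.8562e-06 m = 1856.2 nm

1856.2


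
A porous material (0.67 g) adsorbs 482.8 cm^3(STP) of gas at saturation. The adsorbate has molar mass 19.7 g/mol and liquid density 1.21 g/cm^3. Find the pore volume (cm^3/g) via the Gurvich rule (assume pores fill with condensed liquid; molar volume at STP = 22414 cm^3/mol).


Moles adsorbed n = V_ads / 22414 = 482.8 / 22414 = 2.154011e-02 mol
Liquid volume V_liq = n * M / rho_liq = 2.154011e-02 * 19.7 / 1.21 = 0.35069 cm^3
Specific pore volume V_pore = V_liq / m_sample = 0.35069 / 0.67
V_pore = 0.5234 cm^3/g

0.5234


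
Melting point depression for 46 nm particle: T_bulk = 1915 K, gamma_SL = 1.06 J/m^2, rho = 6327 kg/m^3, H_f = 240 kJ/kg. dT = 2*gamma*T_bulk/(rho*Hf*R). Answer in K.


Radius R = 46/2 = 23 nm = 2.3e-08 m
Convert H_f = 240 kJ/kg = 240000 J/kg
dT = 2 * gamma_SL * T_bulk / (rho * H_f * R)
dT = 2 * 1.06 * 1915 / (6327 * 240000 * 2.3e-08)
dT = 116.2 K

116.2


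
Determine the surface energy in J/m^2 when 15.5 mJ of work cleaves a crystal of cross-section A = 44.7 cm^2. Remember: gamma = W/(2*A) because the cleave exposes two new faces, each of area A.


Convert: A = 44.7 cm^2 = 0.00447 m^2, W = 15.5 mJ = 0.0155 J
Cleaving exposes two faces of area A, so total new surface = 2*A and gamma = W / (2*A)
gamma = 0.0155 / (2 * 0.00447)
gamma = 1.734 J/m^2

1.734


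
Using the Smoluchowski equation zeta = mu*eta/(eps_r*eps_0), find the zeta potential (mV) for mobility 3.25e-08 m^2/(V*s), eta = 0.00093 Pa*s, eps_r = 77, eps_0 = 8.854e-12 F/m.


Smoluchowski equation: zeta = mu * eta / (eps_r * eps_0)
zeta = 3.25e-08 * 0.00093 / (77 * 8.854e-12)
zeta = 0.044334 V = 44.33 mV

44.33


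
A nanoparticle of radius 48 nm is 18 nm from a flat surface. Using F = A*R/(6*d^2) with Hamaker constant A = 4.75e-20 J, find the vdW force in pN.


Convert to SI: R = 48 nm = 4.8e-08 m, d = 18 nm = 1.8e-08 m
F = A * R / (6 * d^2)
F = 4.75e-20 * 4.8e-08 / (6 * (1.8e-08)^2)
F = 1.17284e-12 N = 1.173 pN

1.173


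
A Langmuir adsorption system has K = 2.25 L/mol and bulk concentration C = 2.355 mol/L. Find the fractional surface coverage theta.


Langmuir isotherm: theta = K*C / (1 + K*C)
K*C = 2.25 * 2.355 = 5.29875
theta = 5.29875 / (1 + 5.29875) = 5.29875 / 6.29875
theta = 0.8412

0.8412


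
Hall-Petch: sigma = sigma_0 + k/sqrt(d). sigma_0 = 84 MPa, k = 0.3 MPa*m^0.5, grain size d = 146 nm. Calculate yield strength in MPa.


d = 146 nm = 1.46e-07 m
sqrt(d) = 0.0003820995
Hall-Petch contribution = k / sqrt(d) = 0.3 / 0.0003820995 = 785.1 MPa
sigma = sigma_0 + k/sqrt(d) = 84 + 785.1 = 869.1 MPa

869.1


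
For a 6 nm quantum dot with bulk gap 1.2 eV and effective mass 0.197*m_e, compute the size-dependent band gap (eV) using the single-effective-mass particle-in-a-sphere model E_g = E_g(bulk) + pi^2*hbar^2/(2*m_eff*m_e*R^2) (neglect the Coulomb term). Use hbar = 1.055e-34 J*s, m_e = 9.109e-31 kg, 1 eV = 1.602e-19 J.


Radius R = 6/2 nm = 3e-09 m
Confinement energy dE = pi^2 * hbar^2 / (2 * m_eff * m_e * R^2)
dE = pi^2 * (1.055e-34)^2 / (2 * 0.197 * 9.109e-31 * (3e-09)^2) J, divided by 1.602e-19 J/eV
dE = 0.2123 eV
Total band gap = E_g(bulk) + dE = 1.2 + 0.2123 = 1.4123 eV

1.4123


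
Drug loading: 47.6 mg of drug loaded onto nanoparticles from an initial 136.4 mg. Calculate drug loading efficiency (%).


Drug loading efficiency = (drug loaded / drug initial) * 100
DLE = 47.6 / 136.4 * 100
DLE = 0.349 * 100
DLE = 34.9%

34.9


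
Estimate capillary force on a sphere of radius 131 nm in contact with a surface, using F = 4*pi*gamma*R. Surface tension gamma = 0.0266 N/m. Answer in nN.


Convert radius: R = 131 nm = 1.31e-07 m
F = 4 * pi * gamma * R
F = 4 * pi * 0.0266 * 1.31e-07
F = 4.37888e-08 N = 43.7888 nN

43.7888


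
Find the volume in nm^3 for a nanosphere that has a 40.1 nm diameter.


Radius r = 40.1/2 = 20.05 nm
Volume V = (4/3) * pi * r^3
V = (4/3) * pi * (20.05)^3
V = 33762.28 nm^3

33762.28


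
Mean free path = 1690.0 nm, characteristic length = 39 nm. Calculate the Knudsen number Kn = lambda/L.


Knudsen number Kn = lambda / L
Kn = 1690.0 / 39
Kn = 43.3333

43.3333


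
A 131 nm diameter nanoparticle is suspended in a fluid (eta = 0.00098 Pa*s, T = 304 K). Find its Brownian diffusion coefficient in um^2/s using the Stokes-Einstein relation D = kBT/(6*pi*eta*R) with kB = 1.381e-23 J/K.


Radius R = 131/2 = 65.5 nm = 6.55e-08 m
D = kB*T / (6*pi*eta*R)
D = 1.381e-23 * 304 / (6 * pi * 0.00098 * 6.55e-08)
D = 3.46975e-12 m^2/s = 3.47 um^2/s

3.47


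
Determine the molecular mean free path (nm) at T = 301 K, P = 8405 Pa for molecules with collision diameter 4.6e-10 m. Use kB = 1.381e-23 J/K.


Mean free path: lambda = kB*T / (sqrt(2) * pi * d^2 * P)
lambda = 1.381e-23 * 301 / (sqrt(2) * pi * (4.6e-10)^2 * 8405)
lambda = 5.26068e-07 m
lambda = 526.07 nm

526.07


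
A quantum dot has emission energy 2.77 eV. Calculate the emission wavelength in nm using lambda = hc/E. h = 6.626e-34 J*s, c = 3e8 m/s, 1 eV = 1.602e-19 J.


Convert energy: E = 2.77 eV = 2.77 * 1.602e-19 = 4.43754e-19 J
lambda = h*c / E = 6.626e-34 * 3e8 / 4.43754e-19
lambda = 4.47951e-07 m = 448.0 nm

448.0


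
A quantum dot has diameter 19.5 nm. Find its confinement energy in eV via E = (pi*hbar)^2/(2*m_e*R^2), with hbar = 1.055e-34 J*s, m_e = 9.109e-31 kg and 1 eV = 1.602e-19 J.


Radius R = 19.5/2 = 9.75 nm = 9.75e-09 m
E = (pi * 1.055e-34)^2 / (2 * 9.109e-31 * (9.75e-09)^2)
E(J) = 6.343e-22
E = E(J) / 1.602e-19 = 0.004 eV

0.004


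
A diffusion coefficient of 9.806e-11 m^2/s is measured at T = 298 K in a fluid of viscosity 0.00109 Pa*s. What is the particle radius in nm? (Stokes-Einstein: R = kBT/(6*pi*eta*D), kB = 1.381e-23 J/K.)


Stokes-Einstein: R = kB*T / (6*pi*eta*D)
R = 1.381e-23 * 298 / (6 * pi * 0.00109 * 9.806e-11)
R = 2.04263e-09 m = 2.04 nm

2.04


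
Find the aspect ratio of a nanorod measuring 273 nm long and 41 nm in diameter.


Aspect ratio AR = length / diameter
AR = 273 / 41
AR = 6.66

6.66


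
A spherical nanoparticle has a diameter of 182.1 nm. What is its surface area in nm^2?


Radius r = 182.1/2 = 91.05 nm
Surface area SA = 4 * pi * r^2
SA = 4 * pi * (91.05)^2
SA = 104176.5 nm^2

104176.5


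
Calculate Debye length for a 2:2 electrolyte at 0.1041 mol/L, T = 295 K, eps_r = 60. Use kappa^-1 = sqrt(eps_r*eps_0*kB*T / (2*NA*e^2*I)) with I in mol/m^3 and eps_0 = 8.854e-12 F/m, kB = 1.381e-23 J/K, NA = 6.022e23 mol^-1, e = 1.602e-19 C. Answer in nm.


Ionic strength I = 0.1041 * 2^2 * 1000 = 416.4 mol/m^3
kappa^-1 = sqrt(60 * 8.854e-12 * 1.381e-23 * 295 / (2 * 6.022e23 * (1.602e-19)^2 * 416.4))
kappa^-1 = 0.41 nm

0.41


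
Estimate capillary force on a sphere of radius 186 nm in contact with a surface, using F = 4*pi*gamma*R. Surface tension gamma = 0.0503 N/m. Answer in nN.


Convert radius: R = 186 nm = 1.86e-07 m
F = 4 * pi * gamma * R
F = 4 * pi * 0.0503 * 1.86e-07
F = 1.17568e-07 N = 117.5685 nN

117.5685


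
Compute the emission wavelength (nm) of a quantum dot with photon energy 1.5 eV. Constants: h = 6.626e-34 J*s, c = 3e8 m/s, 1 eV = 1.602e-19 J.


Convert energy: E = 1.5 eV = 1.5 * 1.602e-19 = 2.403e-19 J
lambda = h*c / E = 6.626e-34 * 3e8 / 2.403e-19
lambda = 8.27216e-07 m = 827.2 nm

827.2


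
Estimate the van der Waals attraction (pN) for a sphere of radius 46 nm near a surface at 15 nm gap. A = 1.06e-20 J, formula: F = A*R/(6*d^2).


Convert to SI: R = 46 nm = 4.6e-08 m, d = 15 nm = 1.5e-08 m
F = A * R / (6 * d^2)
F = 1.06e-20 * 4.6e-08 / (6 * (1.5e-08)^2)
F = 3.61185e-13 N = 0.361 pN

0.361


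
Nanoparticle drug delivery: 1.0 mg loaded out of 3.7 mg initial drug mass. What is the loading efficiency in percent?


Drug loading efficiency = (drug loaded / drug initial) * 100
DLE = 1.0 / 3.7 * 100
DLE = 0.2703 * 100
DLE = 27.03%

27.03


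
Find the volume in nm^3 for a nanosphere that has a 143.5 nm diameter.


Radius r = 143.5/2 = 71.75 nm
Volume V = (4/3) * pi * r^3
V = (4/3) * pi * (71.75)^3
V = 1547228.03 nm^3

1547228.03


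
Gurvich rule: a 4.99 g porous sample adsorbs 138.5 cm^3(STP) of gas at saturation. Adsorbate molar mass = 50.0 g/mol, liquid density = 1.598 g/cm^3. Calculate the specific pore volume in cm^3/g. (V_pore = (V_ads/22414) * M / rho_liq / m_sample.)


Moles adsorbed n = V_ads / 22414 = 138.5 / 22414 = 6.179174e-03 mol
Liquid volume V_liq = n * M / rho_liq = 6.179174e-03 * 50.0 / 1.598 = 0.19334 cm^3
Specific pore volume V_pore = V_liq / m_sample = 0.19334 / 4.99
V_pore = 0.0387 cm^3/g

0.0387


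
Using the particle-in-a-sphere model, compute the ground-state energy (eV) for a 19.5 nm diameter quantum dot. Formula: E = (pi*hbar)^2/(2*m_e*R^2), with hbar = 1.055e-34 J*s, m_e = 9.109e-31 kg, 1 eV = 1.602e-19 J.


Radius R = 19.5/2 = 9.75 nm = 9.75e-09 m
E = (pi * 1.055e-34)^2 / (2 * 9.109e-31 * (9.75e-09)^2)
E(J) = 6.343e-22
E = E(J) / 1.602e-19 = 0.004 eV

0.004


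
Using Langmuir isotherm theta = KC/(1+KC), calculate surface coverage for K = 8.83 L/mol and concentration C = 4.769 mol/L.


Langmuir isotherm: theta = K*C / (1 + K*C)
K*C = 8.83 * 4.769 = 42.11027
theta = 42.11027 / (1 + 42.11027) = 42.11027 / 43.11027
theta = 0.9768

0.9768


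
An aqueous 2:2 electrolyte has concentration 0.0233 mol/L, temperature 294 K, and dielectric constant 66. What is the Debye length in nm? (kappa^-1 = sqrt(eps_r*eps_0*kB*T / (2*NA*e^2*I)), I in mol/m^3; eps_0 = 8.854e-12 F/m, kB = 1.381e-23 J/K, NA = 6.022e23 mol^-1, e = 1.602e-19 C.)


Ionic strength I = 0.0233 * 2^2 * 1000 = 93.2 mol/m^3
kappa^-1 = sqrt(66 * 8.854e-12 * 1.381e-23 * 294 / (2 * 6.022e23 * (1.602e-19)^2 * 93.2))
kappa^-1 = 0.908 nm

0.908


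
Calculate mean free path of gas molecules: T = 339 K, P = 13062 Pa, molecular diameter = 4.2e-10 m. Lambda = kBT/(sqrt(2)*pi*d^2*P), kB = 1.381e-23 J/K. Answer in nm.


Mean free path: lambda = kB*T / (sqrt(2) * pi * d^2 * P)
lambda = 1.381e-23 * 339 / (sqrt(2) * pi * (4.2e-10)^2 * 13062)
lambda = 4.5732e-07 m
lambda = 457.32 nm

457.32


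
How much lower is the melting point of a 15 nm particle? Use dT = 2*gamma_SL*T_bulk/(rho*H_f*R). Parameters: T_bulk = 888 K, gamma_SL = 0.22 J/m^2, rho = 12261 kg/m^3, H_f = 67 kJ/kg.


Radius R = 15/2 = 7.5 nm = 7.5e-09 m
Convert H_f = 67 kJ/kg = 67000 J/kg
dT = 2 * gamma_SL * T_bulk / (rho * H_f * R)
dT = 2 * 0.22 * 888 / (12261 * 67000 * 7.5e-09)
dT = 63.4 K

63.4


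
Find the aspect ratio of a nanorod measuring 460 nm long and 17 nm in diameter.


Aspect ratio AR = length / diameter
AR = 460 / 17
AR = 27.06

27.06


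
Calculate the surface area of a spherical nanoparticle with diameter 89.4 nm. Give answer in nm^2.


Radius r = 89.4/2 = 44.7 nm
Surface area SA = 4 * pi * r^2
SA = 4 * pi * (44.7)^2
SA = 25108.74 nm^2

25108.74


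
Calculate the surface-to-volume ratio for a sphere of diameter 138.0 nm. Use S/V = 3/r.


Radius r = 138.0/2 = 69 nm
S/V = 3 / r = 3 / 69
S/V = 0.0435 nm^-1

0.0435


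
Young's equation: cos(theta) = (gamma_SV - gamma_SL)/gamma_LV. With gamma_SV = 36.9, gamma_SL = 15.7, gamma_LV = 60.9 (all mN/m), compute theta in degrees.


cos(theta) = (gamma_SV - gamma_SL) / gamma_LV
cos(theta) = (36.9 - 15.7) / 60.9
cos(theta) = 0.348112
theta = arccos(0.348112) = 69.63 degrees

69.63


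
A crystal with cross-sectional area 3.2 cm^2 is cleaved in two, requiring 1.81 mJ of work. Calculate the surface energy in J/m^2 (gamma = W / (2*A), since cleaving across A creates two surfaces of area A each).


Convert: A = 3.2 cm^2 = 0.00032 m^2, W = 1.81 mJ = 0.00181 J
Cleaving exposes two faces of area A, so total new surface = 2*A and gamma = W / (2*A)
gamma = 0.00181 / (2 * 0.00032)
gamma = 2.828 J/m^2

2.828


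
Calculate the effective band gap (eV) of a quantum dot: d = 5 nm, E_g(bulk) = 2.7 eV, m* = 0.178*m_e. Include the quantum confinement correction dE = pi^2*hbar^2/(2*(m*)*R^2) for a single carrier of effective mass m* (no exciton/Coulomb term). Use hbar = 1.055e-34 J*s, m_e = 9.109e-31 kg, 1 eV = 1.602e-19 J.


Radius R = 5/2 nm = 2.5e-09 m
Confinement energy dE = pi^2 * hbar^2 / (2 * m_eff * m_e * R^2)
dE = pi^2 * (1.055e-34)^2 / (2 * 0.178 * 9.109e-31 * (2.5e-09)^2) J, divided by 1.602e-19 J/eV
dE = 0.3383 eV
Total band gap = E_g(bulk) + dE = 2.7 + 0.3383 = 3.0383 eV

3.0383


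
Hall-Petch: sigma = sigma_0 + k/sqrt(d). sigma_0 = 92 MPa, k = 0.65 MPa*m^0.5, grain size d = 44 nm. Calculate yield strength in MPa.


d = 44 nm = 4.4e-08 m
sqrt(d) = 0.0002097618
Hall-Petch contribution = k / sqrt(d) = 0.65 / 0.0002097618 = 3098.8 MPa
sigma = sigma_0 + k/sqrt(d) = 92 + 3098.8 = 3190.8 MPa

3190.8


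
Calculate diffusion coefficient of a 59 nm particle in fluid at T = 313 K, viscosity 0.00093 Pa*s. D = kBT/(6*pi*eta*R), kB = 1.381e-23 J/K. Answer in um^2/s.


Radius R = 59/2 = 29.5 nm = 2.95e-08 m
D = kB*T / (6*pi*eta*R)
D = 1.381e-23 * 313 / (6 * pi * 0.00093 * 2.95e-08)
D = 8.35857e-12 m^2/s = 8.359 um^2/s

8.359


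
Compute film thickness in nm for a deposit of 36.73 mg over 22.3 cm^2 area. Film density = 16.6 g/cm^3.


Convert: m = 36.73 mg = 3.6730e-05 kg, A = 22.3 cm^2 = 2.2300e-03 m^2, rho = 16.6 g/cm^3 = 16600 kg/m^3
t = m / (A * rho)
t = 3.6730e-05 / (2.2300e-03 * 16600)
t = 9.9222e-07 m = 992.2 nm

992.2


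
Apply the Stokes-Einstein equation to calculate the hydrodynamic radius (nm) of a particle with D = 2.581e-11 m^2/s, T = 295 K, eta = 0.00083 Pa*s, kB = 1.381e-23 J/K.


Stokes-Einstein: R = kB*T / (6*pi*eta*D)
R = 1.381e-23 * 295 / (6 * pi * 0.00083 * 2.581e-11)
R = 1.0089e-08 m = 10.09 nm

10.09


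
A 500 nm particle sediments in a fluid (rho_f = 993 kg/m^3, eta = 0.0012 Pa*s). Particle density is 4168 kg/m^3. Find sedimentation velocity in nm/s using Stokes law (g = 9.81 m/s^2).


Radius R = 500/2 nm = 2.5e-07 m
Density difference = 4168 - 993 = 3175 kg/m^3
v = 2 * R^2 * (rho_p - rho_f) * g / (9 * eta)
v = 2 * (2.5e-07)^2 * 3175 * 9.81 / (9 * 0.0012)
v = 3.60495e-07 m/s = 360.4948 nm/s

360.4948


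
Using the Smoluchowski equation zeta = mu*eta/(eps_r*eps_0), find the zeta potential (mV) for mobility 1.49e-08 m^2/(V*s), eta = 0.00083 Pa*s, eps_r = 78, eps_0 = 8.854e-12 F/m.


Smoluchowski equation: zeta = mu * eta / (eps_r * eps_0)
zeta = 1.49e-08 * 0.00083 / (78 * 8.854e-12)
zeta = 0.017907 V = 17.91 mV

17.91


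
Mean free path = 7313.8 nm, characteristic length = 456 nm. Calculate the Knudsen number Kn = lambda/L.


Knudsen number Kn = lambda / L
Kn = 7313.8 / 456
Kn = 16.039

16.039


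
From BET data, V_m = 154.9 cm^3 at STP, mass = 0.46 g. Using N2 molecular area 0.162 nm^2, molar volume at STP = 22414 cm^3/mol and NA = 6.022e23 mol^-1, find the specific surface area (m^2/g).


Number of moles in monolayer = V_m / 22414 = 154.9 / 22414 = 0.00691086
Number of molecules = moles * NA = 0.00691086 * 6.022e23
SA = molecules * sigma / mass
SA = (154.9 / 22414) * 6.022e23 * 0.162e-18 / 0.46
SA = 1465.6 m^2/g

1465.6


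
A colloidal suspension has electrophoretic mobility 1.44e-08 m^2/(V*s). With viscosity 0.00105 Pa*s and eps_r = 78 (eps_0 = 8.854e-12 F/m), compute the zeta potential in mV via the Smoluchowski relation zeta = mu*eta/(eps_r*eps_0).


Smoluchowski equation: zeta = mu * eta / (eps_r * eps_0)
zeta = 1.44e-08 * 0.00105 / (78 * 8.854e-12)
zeta = 0.021894 V = 21.89 mV

21.89


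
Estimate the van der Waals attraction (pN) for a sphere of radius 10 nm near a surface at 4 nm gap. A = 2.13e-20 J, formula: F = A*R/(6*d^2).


Convert to SI: R = 10 nm = 1e-08 m, d = 4 nm = 4e-09 m
F = A * R / (6 * d^2)
F = 2.13e-20 * 1e-08 / (6 * (4e-09)^2)
F = 2.21875e-12 N = 2.219 pN

2.219


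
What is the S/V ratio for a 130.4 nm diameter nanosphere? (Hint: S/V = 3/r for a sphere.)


Radius r = 130.4/2 = 65.2 nm
S/V = 3 / r = 3 / 65.2
S/V = 0.046 nm^-1

0.046


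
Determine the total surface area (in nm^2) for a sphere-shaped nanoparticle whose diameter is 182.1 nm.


Radius r = 182.1/2 = 91.05 nm
Surface area SA = 4 * pi * r^2
SA = 4 * pi * (91.05)^2
SA = 104176.5 nm^2

104176.5


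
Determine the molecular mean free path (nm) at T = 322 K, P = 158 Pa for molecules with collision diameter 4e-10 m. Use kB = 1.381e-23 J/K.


Mean free path: lambda = kB*T / (sqrt(2) * pi * d^2 * P)
lambda = 1.381e-23 * 322 / (sqrt(2) * pi * (4e-10)^2 * 158)
lambda = 3.9592e-05 m
lambda = 39592.02 nm

39592.02


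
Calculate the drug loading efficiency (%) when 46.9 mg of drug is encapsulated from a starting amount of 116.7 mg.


Drug loading efficiency = (drug loaded / drug initial) * 100
DLE = 46.9 / 116.7 * 100
DLE = 0.4019 * 100
DLE = 40.19%

40.19


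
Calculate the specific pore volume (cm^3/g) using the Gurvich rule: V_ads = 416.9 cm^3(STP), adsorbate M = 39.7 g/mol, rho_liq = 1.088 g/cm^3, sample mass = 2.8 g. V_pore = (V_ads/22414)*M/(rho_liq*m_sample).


Moles adsorbed n = V_ads / 22414 = 416.9 / 22414 = 1.859998e-02 mol
Liquid volume V_liq = n * M / rho_liq = 1.859998e-02 * 39.7 / 1.088 = 0.67869 cm^3
Specific pore volume V_pore = V_liq / m_sample = 0.67869 / 2.8
V_pore = 0.2424 cm^3/g

0.2424


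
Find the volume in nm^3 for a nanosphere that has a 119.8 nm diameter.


Radius r = 119.8/2 = 59.9 nm
Volume V = (4/3) * pi * r^3
V = (4/3) * pi * (59.9)^3
V = 900262.33 nm^3

900262.33


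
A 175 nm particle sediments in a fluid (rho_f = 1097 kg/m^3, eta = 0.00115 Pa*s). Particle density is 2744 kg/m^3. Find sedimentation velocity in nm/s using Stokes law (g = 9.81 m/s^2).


Radius R = 175/2 nm = 8.75e-08 m
Density difference = 2744 - 1097 = 1647 kg/m^3
v = 2 * R^2 * (rho_p - rho_f) * g / (9 * eta)
v = 2 * (8.75e-08)^2 * 1647 * 9.81 / (9 * 0.00115)
v = 2.39039e-08 m/s = 23.9039 nm/s

23.9039


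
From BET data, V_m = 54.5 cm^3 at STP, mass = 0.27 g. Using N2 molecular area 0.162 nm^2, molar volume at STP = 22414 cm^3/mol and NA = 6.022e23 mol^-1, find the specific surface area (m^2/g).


Number of moles in monolayer = V_m / 22414 = 54.5 / 22414 = 0.00243152
Number of molecules = moles * NA = 0.00243152 * 6.022e23
SA = molecules * sigma / mass
SA = (54.5 / 22414) * 6.022e23 * 0.162e-18 / 0.27
SA = 878.6 m^2/g

878.6


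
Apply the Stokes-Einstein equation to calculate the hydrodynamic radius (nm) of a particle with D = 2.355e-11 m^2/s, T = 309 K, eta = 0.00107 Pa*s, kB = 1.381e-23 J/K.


Stokes-Einstein: R = kB*T / (6*pi*eta*D)
R = 1.381e-23 * 309 / (6 * pi * 0.00107 * 2.355e-11)
R = 8.98414e-09 m = 8.98 nm

8.98


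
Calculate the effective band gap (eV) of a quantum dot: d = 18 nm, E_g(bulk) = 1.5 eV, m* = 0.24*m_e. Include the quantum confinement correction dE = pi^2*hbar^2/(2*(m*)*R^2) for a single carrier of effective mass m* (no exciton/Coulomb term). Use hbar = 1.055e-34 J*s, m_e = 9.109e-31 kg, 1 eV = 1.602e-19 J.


Radius R = 18/2 nm = 9e-09 m
Confinement energy dE = pi^2 * hbar^2 / (2 * m_eff * m_e * R^2)
dE = pi^2 * (1.055e-34)^2 / (2 * 0.24 * 9.109e-31 * (9e-09)^2) J, divided by 1.602e-19 J/eV
dE = 0.0194 eV
Total band gap = E_g(bulk) + dE = 1.5 + 0.0194 = 1.5194 eV

1.5194


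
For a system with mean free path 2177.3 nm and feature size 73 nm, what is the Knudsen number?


Knudsen number Kn = lambda / L
Kn = 2177.3 / 73
Kn = 29.826

29.826


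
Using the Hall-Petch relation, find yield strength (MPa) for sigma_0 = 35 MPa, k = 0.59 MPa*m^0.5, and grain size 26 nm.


d = 26 nm = 2.6e-08 m
sqrt(d) = 0.0001612452
Hall-Petch contribution = k / sqrt(d) = 0.59 / 0.0001612452 = 3659.0 MPa
sigma = sigma_0 + k/sqrt(d) = 35 + 3659.0 = 3694.0 MPa

3694.0


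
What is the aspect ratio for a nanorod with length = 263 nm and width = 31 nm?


Aspect ratio AR = length / diameter
AR = 263 / 31
AR = 8.48

8.48


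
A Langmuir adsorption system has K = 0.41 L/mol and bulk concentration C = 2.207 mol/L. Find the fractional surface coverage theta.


Langmuir isotherm: theta = K*C / (1 + K*C)
K*C = 0.41 * 2.207 = 0.90487
theta = 0.90487 / (1 + 0.90487) = 0.90487 / 1.90487
theta = 0.475

0.475


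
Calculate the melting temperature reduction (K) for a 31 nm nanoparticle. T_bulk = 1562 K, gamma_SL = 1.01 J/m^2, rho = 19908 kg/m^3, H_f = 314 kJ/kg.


Radius R = 31/2 = 15.5 nm = 1.55e-08 m
Convert H_f = 314 kJ/kg = 314000 J/kg
dT = 2 * gamma_SL * T_bulk / (rho * H_f * R)
dT = 2 * 1.01 * 1562 / (19908 * 314000 * 1.55e-08)
dT = 32.6 K

32.6


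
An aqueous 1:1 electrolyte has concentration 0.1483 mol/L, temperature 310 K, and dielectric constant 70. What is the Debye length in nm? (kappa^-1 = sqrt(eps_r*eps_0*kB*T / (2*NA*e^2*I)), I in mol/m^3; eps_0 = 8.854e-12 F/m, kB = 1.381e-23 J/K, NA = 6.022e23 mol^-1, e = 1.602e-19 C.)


Ionic strength I = 0.1483 * 1^2 * 1000 = 148.3 mol/m^3
kappa^-1 = sqrt(70 * 8.854e-12 * 1.381e-23 * 310 / (2 * 6.022e23 * (1.602e-19)^2 * 148.3))
kappa^-1 = 0.761 nm

0.761


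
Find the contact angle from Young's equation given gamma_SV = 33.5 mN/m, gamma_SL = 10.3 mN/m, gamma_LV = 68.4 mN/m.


cos(theta) = (gamma_SV - gamma_SL) / gamma_LV
cos(theta) = (33.5 - 10.3) / 68.4
cos(theta) = 0.339181
theta = arccos(0.339181) = 70.17 degrees

70.17


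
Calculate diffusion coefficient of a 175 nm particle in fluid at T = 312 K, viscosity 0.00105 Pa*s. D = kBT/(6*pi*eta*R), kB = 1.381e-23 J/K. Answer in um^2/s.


Radius R = 175/2 = 87.5 nm = 8.75e-08 m
D = kB*T / (6*pi*eta*R)
D = 1.381e-23 * 312 / (6 * pi * 0.00105 * 8.75e-08)
D = 2.488e-12 m^2/s = 2.488 um^2/s

2.488


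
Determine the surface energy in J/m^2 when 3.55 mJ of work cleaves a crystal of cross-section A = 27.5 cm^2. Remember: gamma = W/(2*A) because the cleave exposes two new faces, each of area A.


Convert: A = 27.5 cm^2 = 0.00275 m^2, W = 3.55 mJ = 0.00355 J
Cleaving exposes two faces of area A, so total new surface = 2*A and gamma = W / (2*A)
gamma = 0.00355 / (2 * 0.00275)
gamma = 0.645 J/m^2

0.645


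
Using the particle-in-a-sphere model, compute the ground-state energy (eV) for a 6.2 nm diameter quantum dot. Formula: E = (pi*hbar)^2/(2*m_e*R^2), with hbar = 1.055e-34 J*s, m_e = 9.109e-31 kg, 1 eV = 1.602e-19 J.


Radius R = 6.2/2 = 3.1 nm = 3.1e-09 m
E = (pi * 1.055e-34)^2 / (2 * 9.109e-31 * (3.1e-09)^2)
E(J) = 6.27452e-21
E = E(J) / 1.602e-19 = 0.0392 eV

0.0392


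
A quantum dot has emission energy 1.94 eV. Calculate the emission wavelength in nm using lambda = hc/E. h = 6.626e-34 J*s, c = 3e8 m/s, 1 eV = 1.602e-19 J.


Convert energy: E = 1.94 eV = 1.94 * 1.602e-19 = 3.10788e-19 J
lambda = h*c / E = 6.626e-34 * 3e8 / 3.10788e-19
lambda = 6.396e-07 m = 639.6 nm

639.6


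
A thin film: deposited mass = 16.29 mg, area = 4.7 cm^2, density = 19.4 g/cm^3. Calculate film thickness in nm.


Convert: m = 16.29 mg = 1.6290e-05 kg, A = 4.7 cm^2 = 4.7000e-04 m^2, rho = 19.4 g/cm^3 = 19400 kg/m^3
t = m / (A * rho)
t = 1.6290e-05 / (4.7000e-04 * 19400)
t = 1.7866e-06 m = 1786.6 nm

1786.6


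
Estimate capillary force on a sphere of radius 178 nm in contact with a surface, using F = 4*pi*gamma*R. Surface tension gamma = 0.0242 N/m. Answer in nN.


Convert radius: R = 178 nm = 1.78e-07 m
F = 4 * pi * gamma * R
F = 4 * pi * 0.0242 * 1.78e-07
F = 5.41309e-08 N = 54.1309 nN

54.1309


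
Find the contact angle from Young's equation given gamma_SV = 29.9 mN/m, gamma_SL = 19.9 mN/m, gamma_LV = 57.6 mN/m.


cos(theta) = (gamma_SV - gamma_SL) / gamma_LV
cos(theta) = (29.9 - 19.9) / 57.6
cos(theta) = 0.173611
theta = arccos(0.173611) = 80.0 degrees

80.0


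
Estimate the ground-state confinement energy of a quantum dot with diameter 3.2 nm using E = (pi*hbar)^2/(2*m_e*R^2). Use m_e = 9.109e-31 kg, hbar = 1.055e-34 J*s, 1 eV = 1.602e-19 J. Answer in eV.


Radius R = 3.2/2 = 1.6 nm = 1.6e-09 m
E = (pi * 1.055e-34)^2 / (2 * 9.109e-31 * (1.6e-09)^2)
E(J) = 2.3554e-20
E = E(J) / 1.602e-19 = 0.147 eV

0.147


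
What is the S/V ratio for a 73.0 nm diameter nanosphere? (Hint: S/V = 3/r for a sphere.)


Radius r = 73.0/2 = 36.5 nm
S/V = 3 / r = 3 / 36.5
S/V = 0.0822 nm^-1

0.0822


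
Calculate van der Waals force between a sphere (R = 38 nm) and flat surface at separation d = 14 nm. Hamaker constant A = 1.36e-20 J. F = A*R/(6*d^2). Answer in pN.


Convert to SI: R = 38 nm = 3.8e-08 m, d = 14 nm = 1.4e-08 m
F = A * R / (6 * d^2)
F = 1.36e-20 * 3.8e-08 / (6 * (1.4e-08)^2)
F = 4.39456e-13 N = 0.439 pN

0.439


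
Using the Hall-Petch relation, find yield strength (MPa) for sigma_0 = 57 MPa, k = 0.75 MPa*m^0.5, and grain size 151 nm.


d = 151 nm = 1.51e-07 m
sqrt(d) = 0.0003885872
Hall-Petch contribution = k / sqrt(d) = 0.75 / 0.0003885872 = 1930.1 MPa
sigma = sigma_0 + k/sqrt(d) = 57 + 1930.1 = 1987.1 MPa

1987.1


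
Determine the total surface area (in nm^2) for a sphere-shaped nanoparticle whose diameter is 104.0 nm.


Radius r = 104.0/2 = 52 nm
Surface area SA = 4 * pi * r^2
SA = 4 * pi * (52)^2
SA = 33979.47 nm^2

33979.47


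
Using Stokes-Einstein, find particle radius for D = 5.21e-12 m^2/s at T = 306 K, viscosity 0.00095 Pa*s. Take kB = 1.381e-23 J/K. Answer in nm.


Stokes-Einstein: R = kB*T / (6*pi*eta*D)
R = 1.381e-23 * 306 / (6 * pi * 0.00095 * 5.21e-12)
R = 4.52952e-08 m = 45.3 nm

45.3


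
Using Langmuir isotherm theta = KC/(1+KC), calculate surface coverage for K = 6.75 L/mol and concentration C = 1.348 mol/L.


Langmuir isotherm: theta = K*C / (1 + K*C)
K*C = 6.75 * 1.348 = 9.099
theta = 9.099 / (1 + 9.099) = 9.099 / 10.099
theta = 0.901

0.901


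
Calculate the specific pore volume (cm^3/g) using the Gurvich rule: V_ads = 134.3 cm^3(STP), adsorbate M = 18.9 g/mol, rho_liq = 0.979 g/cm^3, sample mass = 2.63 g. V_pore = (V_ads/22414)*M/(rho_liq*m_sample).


Moles adsorbed n = V_ads / 22414 = 134.3 / 22414 = 5.991791e-03 mol
Liquid volume V_liq = n * M / rho_liq = 5.991791e-03 * 18.9 / 0.979 = 0.11567 cm^3
Specific pore volume V_pore = V_liq / m_sample = 0.11567 / 2.63
V_pore = 0.044 cm^3/g

0.044


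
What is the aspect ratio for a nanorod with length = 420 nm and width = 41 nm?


Aspect ratio AR = length / diameter
AR = 420 / 41
AR = 10.24

10.24


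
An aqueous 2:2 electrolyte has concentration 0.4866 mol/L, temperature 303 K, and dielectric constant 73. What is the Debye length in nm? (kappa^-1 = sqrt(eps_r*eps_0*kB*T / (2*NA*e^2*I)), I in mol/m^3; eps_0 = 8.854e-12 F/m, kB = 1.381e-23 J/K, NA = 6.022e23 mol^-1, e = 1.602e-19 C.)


Ionic strength I = 0.4866 * 2^2 * 1000 = 1946.4 mol/m^3
kappa^-1 = sqrt(73 * 8.854e-12 * 1.381e-23 * 303 / (2 * 6.022e23 * (1.602e-19)^2 * 1946.4))
kappa^-1 = 0.212 nm

0.212


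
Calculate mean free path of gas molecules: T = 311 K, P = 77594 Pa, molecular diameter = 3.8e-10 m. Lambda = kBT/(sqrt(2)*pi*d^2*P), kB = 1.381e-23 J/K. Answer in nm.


Mean free path: lambda = kB*T / (sqrt(2) * pi * d^2 * P)
lambda = 1.381e-23 * 311 / (sqrt(2) * pi * (3.8e-10)^2 * 77594)
lambda = 8.62768e-08 m
lambda = 86.28 nm

86.28


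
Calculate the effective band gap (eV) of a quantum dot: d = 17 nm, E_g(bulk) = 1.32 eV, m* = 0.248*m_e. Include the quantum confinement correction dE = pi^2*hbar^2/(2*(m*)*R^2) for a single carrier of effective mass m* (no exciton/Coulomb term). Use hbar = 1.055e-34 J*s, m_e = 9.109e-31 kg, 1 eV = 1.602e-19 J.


Radius R = 17/2 nm = 8.5e-09 m
Confinement energy dE = pi^2 * hbar^2 / (2 * m_eff * m_e * R^2)
dE = pi^2 * (1.055e-34)^2 / (2 * 0.248 * 9.109e-31 * (8.5e-09)^2) J, divided by 1.602e-19 J/eV
dE = 0.021 eV
Total band gap = E_g(bulk) + dE = 1.32 + 0.021 = 1.341 eV

1.341


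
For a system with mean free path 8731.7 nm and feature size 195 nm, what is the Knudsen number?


Knudsen number Kn = lambda / L
Kn = 8731.7 / 195
Kn = 44.7779

44.7779


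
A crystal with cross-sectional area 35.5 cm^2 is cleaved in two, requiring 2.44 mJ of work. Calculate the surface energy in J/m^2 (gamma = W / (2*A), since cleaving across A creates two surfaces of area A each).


Convert: A = 35.5 cm^2 = 0.00355 m^2, W = 2.44 mJ = 0.00244 J
Cleaving exposes two faces of area A, so total new surface = 2*A and gamma = W / (2*A)
gamma = 0.00244 / (2 * 0.00355)
gamma = 0.344 J/m^2

0.344


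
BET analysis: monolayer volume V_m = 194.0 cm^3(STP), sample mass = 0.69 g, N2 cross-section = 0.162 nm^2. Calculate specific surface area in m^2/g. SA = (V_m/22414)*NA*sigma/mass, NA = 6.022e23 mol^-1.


Number of moles in monolayer = V_m / 22414 = 194.0 / 22414 = 0.0086553
Number of molecules = moles * NA = 0.0086553 * 6.022e23
SA = molecules * sigma / mass
SA = (194.0 / 22414) * 6.022e23 * 0.162e-18 / 0.69
SA = 1223.7 m^2/g

1223.7


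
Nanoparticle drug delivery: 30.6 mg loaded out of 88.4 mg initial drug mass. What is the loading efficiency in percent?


Drug loading efficiency = (drug loaded / drug initial) * 100
DLE = 30.6 / 88.4 * 100
DLE = 0.3462 * 100
DLE = 34.62%

34.62


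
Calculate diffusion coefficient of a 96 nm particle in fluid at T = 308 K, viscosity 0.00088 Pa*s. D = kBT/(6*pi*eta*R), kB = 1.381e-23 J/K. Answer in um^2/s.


Radius R = 96/2 = 48 nm = 4.8e-08 m
D = kB*T / (6*pi*eta*R)
D = 1.381e-23 * 308 / (6 * pi * 0.00088 * 4.8e-08)
D = 5.34219e-12 m^2/s = 5.342 um^2/s

5.342
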